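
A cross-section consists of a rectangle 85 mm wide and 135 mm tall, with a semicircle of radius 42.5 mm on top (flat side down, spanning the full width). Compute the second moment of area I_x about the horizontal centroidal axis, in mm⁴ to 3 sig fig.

I_x ≈ 3.44 × 10⁷ mm⁴

Split into non-overlapping primitives; take the origin at the lower-left of the bounding box.
Rectangular body: 85 × 135, A = 11 475 mm², y = 67.5 mm, Ī = 17 427 656 mm⁴.
Semicircular cap: semicircle r = 42.5, A = 2837.3 mm², y = 153.04 mm, Ī = 358 086 mm⁴.
Centroid: ȳ = ΣA·y / ΣA = 84.457 mm.
Transfer each piece to the horizontal centroidal axis using Ī + A·d² with d = y − 84.457:
  rectangular body: d = -16.957 mm → contributes +20 727 140 mm⁴
  semicircular cap: d = 68.581 mm → contributes +13 702 545 mm⁴
Total I = 34 429 685 mm⁴.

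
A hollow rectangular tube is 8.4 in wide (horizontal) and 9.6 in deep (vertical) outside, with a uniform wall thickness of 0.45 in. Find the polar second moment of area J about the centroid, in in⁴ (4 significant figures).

Break the section into simple shapes (no overlaps), measuring from the bottom-left corner of the bounding box.
Outer rectangle: 8.4 × 9.6, A = 80.64 in², y = 4.8 in, Ī = 619.315 in⁴.
Inner void (subtracted): 7.5 × 8.7, A = 65.25 in², y = 4.8 in, Ī = 411.564 in⁴.
By symmetry the centroid is at mid-height, ȳ = 4.8 in.
All pieces are centred on the centroidal x-axis, so I = ΣĪ (holes subtracted) = 207.751 in⁴.
Repeating about the centroidal y-axis gives I_y = 168.304 in⁴.
Polar second moment: J = I_x + I_y = 376.055 in⁴.

J ≈ 376.1 in⁴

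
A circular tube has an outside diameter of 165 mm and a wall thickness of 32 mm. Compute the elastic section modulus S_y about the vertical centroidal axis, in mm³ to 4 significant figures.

S_y ≈ 3.791 × 10⁵ mm³

Break the section into simple shapes (no overlaps), measuring from the bottom-left corner of the bounding box.
Outer circle: ⌀165, A = 21382.5 mm², x = 82.5 mm, Ī = 36 383 601 mm⁴.
Bore (subtracted): ⌀101, A = 8011.85 mm², x = 82.5 mm, Ī = 5 108 053 mm⁴.
By symmetry the centroid is at mid-width, x̄ = 82.5 mm.
All pieces are centred on the vertical centroidal axis, so I = ΣĪ (holes subtracted) = 31 275 548 mm⁴.
Extreme fibre distance c = 82.5 mm; S = I/c = 379 098 mm³.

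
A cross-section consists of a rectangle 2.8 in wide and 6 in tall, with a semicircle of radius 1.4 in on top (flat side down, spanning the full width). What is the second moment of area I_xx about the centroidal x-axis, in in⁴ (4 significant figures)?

Break the section into simple shapes (no overlaps), measuring from the bottom-left corner of the bounding box.
Rectangular body: 2.8 × 6, A = 16.8 in², y = 3 in, Ī = 50.4 in⁴.
Semicircular cap: semicircle r = 1.4, A = 3.07876 in², y = 6.59418 in, Ī = 0.421642 in⁴.
Centroid: ȳ = ΣA·y / ΣA = 3.55666 in.
Transfer each piece to the centroidal x-axis using Ī + A·d² with d = y − 3.55666:
  rectangular body: d = -0.556655 in → contributes +55.6057 in⁴
  semicircular cap: d = 3.03752 in → contributes +28.828 in⁴
Total I = 84.4337 in⁴.

I_xx ≈ 84.43 in⁴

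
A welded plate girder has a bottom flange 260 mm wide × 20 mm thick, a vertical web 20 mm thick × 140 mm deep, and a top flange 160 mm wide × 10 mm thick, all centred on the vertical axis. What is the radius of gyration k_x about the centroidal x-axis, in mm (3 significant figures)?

Break the section into simple shapes (no overlaps), measuring from the bottom-left corner of the bounding box.
Bottom plate: 260 × 20, A = 5 200 mm², y = 10 mm, Ī = 173 333 mm⁴.
Web plate: 20 × 140, A = 2 800 mm², y = 90 mm, Ī = 4 573 333 mm⁴.
Top plate: 160 × 10, A = 1 600 mm², y = 165 mm, Ī = 13 333 mm⁴.
Centroid: ȳ = ΣA·y / ΣA = 59.167 mm.
Transfer each piece to the centroidal x-axis using Ī + A·d² with d = y − 59.167:
  bottom plate: d = -49.167 mm → contributes +12 743 611 mm⁴
  web plate: d = 30.833 mm → contributes +7 235 278 mm⁴
  top plate: d = 105.83 mm → contributes +17 934 444 mm⁴
Total I = 37 913 333 mm⁴.
Radius of gyration: k = √(I/A) = √(37 913 333 / 9 600) = 62.844 mm.

k_x ≈ 62.8 mm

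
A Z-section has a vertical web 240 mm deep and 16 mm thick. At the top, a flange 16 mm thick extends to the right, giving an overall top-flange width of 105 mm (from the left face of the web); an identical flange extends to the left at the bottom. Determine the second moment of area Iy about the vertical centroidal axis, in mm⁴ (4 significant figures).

Iy ≈ 9.812 × 10⁶ mm⁴

Split into non-overlapping primitives; take the origin at the lower-left of the bounding box.
Web: 16 × 240, A = 3 840 mm², x = 97 mm, Ī = 81 920 mm⁴.
Top flange (beyond web): 89 × 16, A = 1 424 mm², x = 149.5 mm, Ī = 939 959 mm⁴.
Bottom flange (beyond web): 89 × 16, A = 1 424 mm², x = 44.5 mm, Ī = 939 959 mm⁴.
Centroid: x̄ = ΣA·x / ΣA = 97 mm.
Transfer each piece to the vertical centroidal axis using Ī + A·d² with d = x − 97:
  web: d = 0 mm → contributes +81 920 mm⁴
  top flange (beyond web): d = 52.5 mm → contributes +4 864 859 mm⁴
  bottom flange (beyond web): d = -52.5 mm → contributes +4 864 859 mm⁴
Total I = 9 811 637 mm⁴.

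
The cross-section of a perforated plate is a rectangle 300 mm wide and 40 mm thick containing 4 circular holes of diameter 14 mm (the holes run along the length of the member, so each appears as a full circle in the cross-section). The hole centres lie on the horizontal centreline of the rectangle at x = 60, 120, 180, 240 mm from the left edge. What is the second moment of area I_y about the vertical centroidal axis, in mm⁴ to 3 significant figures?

Treat the section as a set of non-overlapping primitives; coordinates are from the bounding-box lower-left.
Plate: 300 × 40, A = 12 000 mm², x = 150 mm, Ī = 90 000 000 mm⁴.
Hole 1 (subtracted): ⌀14, A = 153.94 mm², x = 60 mm, Ī = 1885.7 mm⁴.
Hole 2 (subtracted): ⌀14, A = 153.94 mm², x = 120 mm, Ī = 1885.7 mm⁴.
Hole 3 (subtracted): ⌀14, A = 153.94 mm², x = 180 mm, Ī = 1885.7 mm⁴.
Hole 4 (subtracted): ⌀14, A = 153.94 mm², x = 240 mm, Ī = 1885.7 mm⁴.
By symmetry the centroid is at mid-width, x̄ = 150 mm.
Transfer each piece to the vertical centroidal axis using Ī + A·d² with d = x − 150:
  plate: d = 0 mm → contributes +90 000 000 mm⁴
  hole 1: d = -90 mm → contributes −1 248 784 mm⁴
  hole 2: d = -30 mm → contributes −140 430 mm⁴
  hole 3: d = 30 mm → contributes −140 430 mm⁴
  hole 4: d = 90 mm → contributes −1 248 784 mm⁴
Total I = 87 221 572 mm⁴.

I_y ≈ 8.72 × 10⁷ mm⁴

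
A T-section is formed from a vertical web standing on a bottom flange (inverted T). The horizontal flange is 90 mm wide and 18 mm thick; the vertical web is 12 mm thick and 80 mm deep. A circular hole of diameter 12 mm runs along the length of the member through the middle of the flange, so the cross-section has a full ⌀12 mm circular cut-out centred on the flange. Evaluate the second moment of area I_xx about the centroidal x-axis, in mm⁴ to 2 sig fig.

I_xx ≈ 2.0 × 10⁶ mm⁴

Break the section into simple shapes (no overlaps), measuring from the bottom-left corner of the bounding box.
Flange: 90 × 18, A = 1 620 mm², y = 9 mm, Ī = 43 740 mm⁴.
Web: 12 × 80, A = 960 mm², y = 58 mm, Ī = 512 000 mm⁴.
Hole (subtracted): ⌀12, A = 113.1 mm², y = 9 mm, Ī = 1 018 mm⁴.
Centroid: ȳ = ΣA·y / ΣA = 28.07 mm.
Transfer each piece to the centroidal x-axis using Ī + A·d² with d = y − 28.07:
  flange: d = -19.07 mm → contributes +632 781 mm⁴
  web: d = 29.93 mm → contributes +1 372 062 mm⁴
  hole: d = -19.07 mm → contributes −42 141 mm⁴
Total I = 1 962 702 mm⁴.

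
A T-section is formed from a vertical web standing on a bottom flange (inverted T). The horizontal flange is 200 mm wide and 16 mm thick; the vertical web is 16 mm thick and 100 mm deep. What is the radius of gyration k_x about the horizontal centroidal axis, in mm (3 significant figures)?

Treat the section as a set of non-overlapping primitives; coordinates are from the bounding-box lower-left.
Flange: 200 × 16, A = 3 200 mm², y = 8 mm, Ī = 68 267 mm⁴.
Web: 16 × 100, A = 1 600 mm², y = 66 mm, Ī = 1 333 333 mm⁴.
Centroid: ȳ = ΣA·y / ΣA = 27.333 mm.
Transfer each piece to the horizontal centroidal axis using Ī + A·d² with d = y − 27.333:
  flange: d = -19.333 mm → contributes +1 264 356 mm⁴
  web: d = 38.667 mm → contributes +3 725 511 mm⁴
Total I = 4 989 867 mm⁴.
Radius of gyration: k = √(I/A) = √(4 989 867 / 4 800) = 32.242 mm.

k_x ≈ 32.2 mm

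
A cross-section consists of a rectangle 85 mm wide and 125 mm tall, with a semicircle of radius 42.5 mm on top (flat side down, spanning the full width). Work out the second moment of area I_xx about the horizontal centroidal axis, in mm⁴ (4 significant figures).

I_xx ≈ 2.872 × 10⁷ mm⁴

Decompose the section into non-overlapping parts with the origin at the bottom-left of its bounding rectangle.
Rectangular body: 85 × 125, A = 10 625 mm², y = 62.5 mm, Ī = 13 834 635 mm⁴.
Semicircular cap: semicircle r = 42.5, A = 2837.25 mm², y = 143.038 mm, Ī = 358 086 mm⁴.
Centroid: ȳ = ΣA·y / ΣA = 79.4738 mm.
Transfer each piece to the horizontal centroidal axis using Ī + A·d² with d = y − 79.4738:
  rectangular body: d = -16.9738 mm → contributes +16 895 795 mm⁴
  semicircular cap: d = 63.5638 mm → contributes +11 821 585 mm⁴
Total I = 28 717 380 mm⁴.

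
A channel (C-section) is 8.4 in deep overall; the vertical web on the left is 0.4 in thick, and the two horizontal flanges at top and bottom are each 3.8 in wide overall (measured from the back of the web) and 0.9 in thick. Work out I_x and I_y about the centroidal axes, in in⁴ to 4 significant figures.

I_x ≈ 106.2 in⁴, I_y ≈ 13.77 in⁴

Treat the section as a set of non-overlapping primitives; coordinates are from the bounding-box lower-left.
Web: 0.4 × 8.4, A = 3.36 in², y = 4.2 in, Ī = 19.7568 in⁴.
Top flange (beyond web): 3.4 × 0.9, A = 3.06 in², y = 7.95 in, Ī = 0.20655 in⁴.
Bottom flange (beyond web): 3.4 × 0.9, A = 3.06 in², y = 0.45 in, Ī = 0.20655 in⁴.
By symmetry the centroid is at mid-height, ȳ = 4.2 in.
Transfer each piece to the centroidal x-axis using Ī + A·d² with d = y − 4.2:
  web: d = 0 in → contributes +19.7568 in⁴
  top flange (beyond web): d = 3.75 in → contributes +43.2378 in⁴
  bottom flange (beyond web): d = -3.75 in → contributes +43.2378 in⁴
Total I = 106.232 in⁴.
For the y-axis: x̄ = 1.42658 in.
Repeating about the centroidal y-axis gives I_y = 13.7709 in⁴.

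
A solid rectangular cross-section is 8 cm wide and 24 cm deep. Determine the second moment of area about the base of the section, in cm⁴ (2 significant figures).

I_base ≈ 3.7 × 10⁴ cm⁴

The section: 8 × 24, A = 192 cm², y = 12 cm, Ī = 9 216 cm⁴.
Transfer it to a horizontal axis along the bottom face using Ī + A·d² with d = y − 0:
  the section: d = 12 cm → contributes +36 864 cm⁴
Total I = 36 864 cm⁴.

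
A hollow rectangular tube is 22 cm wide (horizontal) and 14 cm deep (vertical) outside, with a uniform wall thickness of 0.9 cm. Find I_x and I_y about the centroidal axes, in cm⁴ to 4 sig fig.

Split into non-overlapping primitives; take the origin at the lower-left of the bounding box.
Outer rectangle: 22 × 14, A = 308 cm², y = 7 cm, Ī = 5030.67 cm⁴.
Inner void (subtracted): 20.2 × 12.2, A = 246.44 cm², y = 7 cm, Ī = 3056.68 cm⁴.
By symmetry the centroid is at mid-height, ȳ = 7 cm.
All pieces are centred on the centroidal x-axis, so I = ΣĪ (holes subtracted) = 1973.99 cm⁴.
Repeating about the centroidal y-axis gives I_y = 4042.89 cm⁴.

I_x ≈ 1974 cm⁴, I_y ≈ 4043 cm⁴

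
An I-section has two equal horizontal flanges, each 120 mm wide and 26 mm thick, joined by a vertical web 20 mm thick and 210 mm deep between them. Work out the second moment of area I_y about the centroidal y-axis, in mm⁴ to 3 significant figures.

I_y ≈ 7.63 × 10⁶ mm⁴

Break the section into simple shapes (no overlaps), measuring from the bottom-left corner of the bounding box.
Bottom flange: 120 × 26, A = 3 120 mm², x = 60 mm, Ī = 3 744 000 mm⁴.
Web: 20 × 210, A = 4 200 mm², x = 60 mm, Ī = 140 000 mm⁴.
Top flange: 120 × 26, A = 3 120 mm², x = 60 mm, Ī = 3 744 000 mm⁴.
By symmetry the centroid is at mid-width, x̄ = 60 mm.
All pieces are centred on the centroidal y-axis, so I = ΣĪ = 7 628 000 mm⁴.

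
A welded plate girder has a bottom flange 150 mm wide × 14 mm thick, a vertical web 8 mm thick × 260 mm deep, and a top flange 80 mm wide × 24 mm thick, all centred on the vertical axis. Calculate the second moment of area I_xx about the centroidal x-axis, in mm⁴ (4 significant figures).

I_xx ≈ 8.994 × 10⁷ mm⁴

Break the section into simple shapes (no overlaps), measuring from the bottom-left corner of the bounding box.
Bottom plate: 150 × 14, A = 2 100 mm², y = 7 mm, Ī = 34 300 mm⁴.
Web plate: 8 × 260, A = 2 080 mm², y = 144 mm, Ī = 11 717 333 mm⁴.
Top plate: 80 × 24, A = 1 920 mm², y = 286 mm, Ī = 92 160 mm⁴.
Centroid: ȳ = ΣA·y / ΣA = 141.531 mm.
Transfer each piece to the centroidal x-axis using Ī + A·d² with d = y − 141.531:
  bottom plate: d = -134.531 mm → contributes +38 041 422 mm⁴
  web plate: d = 2.46885 mm → contributes +11 730 011 mm⁴
  top plate: d = 144.469 mm → contributes +40 164 959 mm⁴
Total I = 89 936 392 mm⁴.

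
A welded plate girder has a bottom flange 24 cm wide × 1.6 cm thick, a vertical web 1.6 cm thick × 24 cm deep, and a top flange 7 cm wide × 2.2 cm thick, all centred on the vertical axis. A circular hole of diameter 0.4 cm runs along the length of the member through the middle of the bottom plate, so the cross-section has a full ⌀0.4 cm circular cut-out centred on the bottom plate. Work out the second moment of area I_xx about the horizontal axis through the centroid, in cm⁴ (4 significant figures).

Split into non-overlapping primitives; take the origin at the lower-left of the bounding box.
Bottom plate: 24 × 1.6, A = 38.4 cm², y = 0.8 cm, Ī = 8.192 cm⁴.
Web plate: 1.6 × 24, A = 38.4 cm², y = 13.6 cm, Ī = 1843.2 cm⁴.
Top plate: 7 × 2.2, A = 15.4 cm², y = 26.7 cm, Ī = 6.21133 cm⁴.
Hole (subtracted): ⌀0.4, A = 0.125664 cm², y = 0.8 cm, Ī = 0.00125664 cm⁴.
Centroid: ȳ = ΣA·y / ΣA = 10.4702 cm.
Transfer each piece to the horizontal axis through the centroid using Ī + A·d² with d = y − 10.4702:
  bottom plate: d = -9.67023 cm → contributes +3599.1 cm⁴
  web plate: d = 3.12977 cm → contributes +2219.35 cm⁴
  top plate: d = 16.2298 cm → contributes +4062.66 cm⁴
  hole: d = -9.67023 cm → contributes −11.7525 cm⁴
Total I = 9869.35 cm⁴.

I_xx ≈ 9869 cm⁴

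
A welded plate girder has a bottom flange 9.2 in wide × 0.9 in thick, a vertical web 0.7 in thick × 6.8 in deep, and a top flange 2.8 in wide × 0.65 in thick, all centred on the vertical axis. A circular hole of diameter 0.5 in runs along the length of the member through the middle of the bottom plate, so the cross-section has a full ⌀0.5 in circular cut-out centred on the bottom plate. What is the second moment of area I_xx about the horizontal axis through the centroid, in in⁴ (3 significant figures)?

I_xx ≈ 124 in⁴

Break the section into simple shapes (no overlaps), measuring from the bottom-left corner of the bounding box.
Bottom plate: 9.2 × 0.9, A = 8.28 in², y = 0.45 in, Ī = 0.5589 in⁴.
Web plate: 0.7 × 6.8, A = 4.76 in², y = 4.3 in, Ī = 18.342 in⁴.
Top plate: 2.8 × 0.65, A = 1.82 in², y = 8.025 in, Ī = 0.064079 in⁴.
Hole (subtracted): ⌀0.5, A = 0.19635 in², y = 0.45 in, Ī = 0.003068 in⁴.
Centroid: ȳ = ΣA·y / ΣA = 2.6399 in.
Transfer each piece to the horizontal axis through the centroid using Ī + A·d² with d = y − 2.6399:
  bottom plate: d = -2.1899 in → contributes +40.268 in⁴
  web plate: d = 1.6601 in → contributes +31.459 in⁴
  top plate: d = 5.3851 in → contributes +52.842 in⁴
  hole: d = -2.1899 in → contributes −0.94473 in⁴
Total I = 123.63 in⁴.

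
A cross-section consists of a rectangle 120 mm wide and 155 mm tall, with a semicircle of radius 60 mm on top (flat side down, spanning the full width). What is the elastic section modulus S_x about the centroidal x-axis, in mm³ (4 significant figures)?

Split into non-overlapping primitives; take the origin at the lower-left of the bounding box.
Rectangular body: 120 × 155, A = 18 600 mm², y = 77.5 mm, Ī = 37 238 750 mm⁴.
Semicircular cap: semicircle r = 60, A = 5654.87 mm², y = 180.465 mm, Ī = 1 422 450 mm⁴.
Centroid: ȳ = ΣA·y / ΣA = 101.506 mm.
Transfer each piece to the centroidal x-axis using Ī + A·d² with d = y − 101.506:
  rectangular body: d = -24.0056 mm → contributes +47 957 334 mm⁴
  semicircular cap: d = 78.9592 mm → contributes +36 678 038 mm⁴
Total I = 84 635 372 mm⁴.
Extreme fibre distance c = 113.494 mm; S = I/c = 745 723 mm³.

S_x ≈ 7.457 × 10⁵ mm³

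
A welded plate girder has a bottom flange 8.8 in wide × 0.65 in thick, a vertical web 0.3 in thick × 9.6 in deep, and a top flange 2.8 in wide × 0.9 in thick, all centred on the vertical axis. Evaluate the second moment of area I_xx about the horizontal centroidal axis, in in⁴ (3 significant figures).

I_xx ≈ 219 in⁴

Decompose the section into non-overlapping parts with the origin at the bottom-left of its bounding rectangle.
Bottom plate: 8.8 × 0.65, A = 5.72 in², y = 0.325 in, Ī = 0.20139 in⁴.
Web plate: 0.3 × 9.6, A = 2.88 in², y = 5.45 in, Ī = 22.118 in⁴.
Top plate: 2.8 × 0.9, A = 2.52 in², y = 10.7 in, Ī = 0.1701 in⁴.
Centroid: ȳ = ΣA·y / ΣA = 4.0035 in.
Transfer each piece to the horizontal centroidal axis using Ī + A·d² with d = y − 4.0035:
  bottom plate: d = -3.6785 in → contributes +77.601 in⁴
  web plate: d = 1.4465 in → contributes +28.144 in⁴
  top plate: d = 6.6965 in → contributes +113.17 in⁴
Total I = 218.92 in⁴.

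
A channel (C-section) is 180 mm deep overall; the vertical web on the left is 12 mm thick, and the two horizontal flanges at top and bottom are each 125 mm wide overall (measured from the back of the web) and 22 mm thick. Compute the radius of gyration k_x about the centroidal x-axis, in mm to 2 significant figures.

Break the section into simple shapes (no overlaps), measuring from the bottom-left corner of the bounding box.
Web: 12 × 180, A = 2 160 mm², y = 90 mm, Ī = 5 832 000 mm⁴.
Top flange (beyond web): 113 × 22, A = 2 486 mm², y = 169 mm, Ī = 100 269 mm⁴.
Bottom flange (beyond web): 113 × 22, A = 2 486 mm², y = 11 mm, Ī = 100 269 mm⁴.
By symmetry the centroid is at mid-height, ȳ = 90 mm.
Transfer each piece to the centroidal x-axis using Ī + A·d² with d = y − 90:
  web: d = 0 mm → contributes +5 832 000 mm⁴
  top flange (beyond web): d = 79 mm → contributes +15 615 395 mm⁴
  bottom flange (beyond web): d = -79 mm → contributes +15 615 395 mm⁴
Total I = 37 062 789 mm⁴.
Radius of gyration: k = √(I/A) = √(37 062 789 / 7 132) = 72.09 mm.

k_x ≈ 72 mm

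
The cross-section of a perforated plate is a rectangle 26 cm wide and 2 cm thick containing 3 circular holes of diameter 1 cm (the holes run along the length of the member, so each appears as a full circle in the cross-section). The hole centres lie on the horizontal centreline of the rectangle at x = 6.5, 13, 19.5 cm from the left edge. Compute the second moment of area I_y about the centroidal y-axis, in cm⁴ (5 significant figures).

I_y ≈ 2862.8 cm⁴

Decompose the section into non-overlapping parts with the origin at the bottom-left of its bounding rectangle.
Plate: 26 × 2, A = 52 cm², x = 13 cm, Ī = 2929.333 cm⁴.
Hole 1 (subtracted): ⌀1, A = 0.7853982 cm², x = 6.5 cm, Ī = 0.04908739 cm⁴.
Hole 2 (subtracted): ⌀1, A = 0.7853982 cm², x = 13 cm, Ī = 0.04908739 cm⁴.
Hole 3 (subtracted): ⌀1, A = 0.7853982 cm², x = 19.5 cm, Ī = 0.04908739 cm⁴.
By symmetry the centroid is at mid-width, x̄ = 13 cm.
Transfer each piece to the centroidal y-axis using Ī + A·d² with d = x − 13:
  plate: d = 0 cm → contributes +2929.333 cm⁴
  hole 1: d = -6.5 cm → contributes −33.23216 cm⁴
  hole 2: d = 0 cm → contributes −0.04908739 cm⁴
  hole 3: d = 6.5 cm → contributes −33.23216 cm⁴
Total I = 2862.82 cm⁴.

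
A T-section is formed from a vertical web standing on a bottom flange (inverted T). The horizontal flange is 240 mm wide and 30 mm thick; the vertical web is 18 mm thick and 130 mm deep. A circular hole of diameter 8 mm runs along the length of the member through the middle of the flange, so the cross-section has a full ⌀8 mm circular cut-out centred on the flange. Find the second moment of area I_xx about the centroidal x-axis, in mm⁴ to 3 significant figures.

Split into non-overlapping primitives; take the origin at the lower-left of the bounding box.
Flange: 240 × 30, A = 7 200 mm², y = 15 mm, Ī = 540 000 mm⁴.
Web: 18 × 130, A = 2 340 mm², y = 95 mm, Ī = 3 295 500 mm⁴.
Hole (subtracted): ⌀8, A = 50.265 mm², y = 15 mm, Ī = 201.06 mm⁴.
Centroid: ȳ = ΣA·y / ΣA = 34.727 mm.
Transfer each piece to the centroidal x-axis using Ī + A·d² with d = y − 34.727:
  flange: d = -19.727 mm → contributes +3 341 793 mm⁴
  web: d = 60.273 mm → contributes +11 796 451 mm⁴
  hole: d = -19.727 mm → contributes −19 761 mm⁴
Total I = 15 118 483 mm⁴.

I_xx ≈ 1.51 × 10⁷ mm⁴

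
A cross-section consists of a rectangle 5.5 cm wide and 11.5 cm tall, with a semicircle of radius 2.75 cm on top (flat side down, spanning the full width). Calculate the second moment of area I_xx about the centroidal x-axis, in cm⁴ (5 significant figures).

Split into non-overlapping primitives; take the origin at the lower-left of the bounding box.
Rectangular body: 5.5 × 11.5, A = 63.25 cm², y = 5.75 cm, Ī = 697.0677 cm⁴.
Semicircular cap: semicircle r = 2.75, A = 11.87915 cm², y = 12.66714 cm, Ī = 6.277155 cm⁴.
Centroid: ȳ = ΣA·y / ΣA = 6.843712 cm.
Transfer each piece to the centroidal x-axis using Ī + A·d² with d = y − 6.843712:
  rectangular body: d = -1.093712 cm → contributes +772.7278 cm⁴
  semicircular cap: d = 5.823424 cm → contributes +409.1259 cm⁴
Total I = 1181.854 cm⁴.

I_xx ≈ 1181.9 cm⁴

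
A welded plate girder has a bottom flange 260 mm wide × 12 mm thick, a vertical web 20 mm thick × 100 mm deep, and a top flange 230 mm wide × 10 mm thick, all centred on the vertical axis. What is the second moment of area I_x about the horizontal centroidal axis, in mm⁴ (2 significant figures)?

I_x ≈ 1.8 × 10⁷ mm⁴

Decompose the section into non-overlapping parts with the origin at the bottom-left of its bounding rectangle.
Bottom plate: 260 × 12, A = 3 120 mm², y = 6 mm, Ī = 37 440 mm⁴.
Web plate: 20 × 100, A = 2 000 mm², y = 62 mm, Ī = 1 666 667 mm⁴.
Top plate: 230 × 10, A = 2 300 mm², y = 117 mm, Ī = 19 167 mm⁴.
Centroid: ȳ = ΣA·y / ΣA = 55.5 mm.
Transfer each piece to the horizontal centroidal axis using Ī + A·d² with d = y − 55.5:
  bottom plate: d = -49.5 mm → contributes +7 682 636 mm⁴
  web plate: d = 6.499 mm → contributes +1 751 132 mm⁴
  top plate: d = 61.5 mm → contributes +8 717 960 mm⁴
Total I = 18 151 728 mm⁴.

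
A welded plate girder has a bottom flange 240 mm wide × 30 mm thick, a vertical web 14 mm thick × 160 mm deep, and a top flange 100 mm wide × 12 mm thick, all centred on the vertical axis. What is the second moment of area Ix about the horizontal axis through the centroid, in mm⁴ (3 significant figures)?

Ix ≈ 4.75 × 10⁷ mm⁴

Break the section into simple shapes (no overlaps), measuring from the bottom-left corner of the bounding box.
Bottom plate: 240 × 30, A = 7 200 mm², y = 15 mm, Ī = 540 000 mm⁴.
Web plate: 14 × 160, A = 2 240 mm², y = 110 mm, Ī = 4 778 667 mm⁴.
Top plate: 100 × 12, A = 1 200 mm², y = 196 mm, Ī = 14 400 mm⁴.
Centroid: ȳ = ΣA·y / ΣA = 55.414 mm.
Transfer each piece to the horizontal axis through the centroid using Ī + A·d² with d = y − 55.414:
  bottom plate: d = -40.414 mm → contributes +12 299 427 mm⁴
  web plate: d = 54.586 mm → contributes +11 453 155 mm⁴
  top plate: d = 140.59 mm → contributes +23 731 865 mm⁴
Total I = 47 484 447 mm⁴.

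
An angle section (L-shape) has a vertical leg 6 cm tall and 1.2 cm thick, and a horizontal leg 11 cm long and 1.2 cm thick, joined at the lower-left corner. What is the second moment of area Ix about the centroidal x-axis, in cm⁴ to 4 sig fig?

Treat the section as a set of non-overlapping primitives; coordinates are from the bounding-box lower-left.
Vertical leg: 1.2 × 6, A = 7.2 cm², y = 3 cm, Ī = 21.6 cm⁴.
Horizontal leg (remainder): 9.8 × 1.2, A = 11.76 cm², y = 0.6 cm, Ī = 1.4112 cm⁴.
Centroid: ȳ = ΣA·y / ΣA = 1.51139 cm.
Transfer each piece to the centroidal x-axis using Ī + A·d² with d = y − 1.51139:
  vertical leg: d = 1.48861 cm → contributes +37.5549 cm⁴
  horizontal leg (remainder): d = -0.911392 cm → contributes +11.1795 cm⁴
Total I = 48.7343 cm⁴.

Ix ≈ 48.73 cm⁴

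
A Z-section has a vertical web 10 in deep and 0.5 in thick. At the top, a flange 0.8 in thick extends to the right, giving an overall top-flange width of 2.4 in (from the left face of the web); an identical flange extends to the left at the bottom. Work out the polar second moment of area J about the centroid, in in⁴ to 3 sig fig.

Split into non-overlapping primitives; take the origin at the lower-left of the bounding box.
Web: 0.5 × 10, A = 5 in², y = 5 in, Ī = 41.667 in⁴.
Top flange (beyond web): 1.9 × 0.8, A = 1.52 in², y = 9.6 in, Ī = 0.081067 in⁴.
Bottom flange (beyond web): 1.9 × 0.8, A = 1.52 in², y = 0.4 in, Ī = 0.081067 in⁴.
Centroid: ȳ = ΣA·y / ΣA = 5 in.
Transfer each piece to the centroidal x-axis using Ī + A·d² with d = y − 5:
  web: d = 0 in → contributes +41.667 in⁴
  top flange (beyond web): d = 4.6 in → contributes +32.244 in⁴
  bottom flange (beyond web): d = -4.6 in → contributes +32.244 in⁴
Total I = 106.16 in⁴.
For the y-axis: x̄ = 2.15 in.
Repeating about the centroidal y-axis gives I_y = 5.3963 in⁴.
Polar second moment: J = I_x + I_y = 111.55 in⁴.

J ≈ 112 in⁴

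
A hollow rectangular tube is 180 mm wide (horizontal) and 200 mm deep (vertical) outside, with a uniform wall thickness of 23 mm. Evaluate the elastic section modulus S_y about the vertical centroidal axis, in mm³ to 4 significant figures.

Treat the section as a set of non-overlapping primitives; coordinates are from the bounding-box lower-left.
Outer rectangle: 180 × 200, A = 36 000 mm², x = 90 mm, Ī = 97 200 000 mm⁴.
Inner void (subtracted): 134 × 154, A = 20 636 mm², x = 90 mm, Ī = 30 878 335 mm⁴.
By symmetry the centroid is at mid-width, x̄ = 90 mm.
All pieces are centred on the vertical centroidal axis, so I = ΣĪ (holes subtracted) = 66 321 665 mm⁴.
Extreme fibre distance c = 90 mm; S = I/c = 736 907 mm³.

S_y ≈ 7.369 × 10⁵ mm³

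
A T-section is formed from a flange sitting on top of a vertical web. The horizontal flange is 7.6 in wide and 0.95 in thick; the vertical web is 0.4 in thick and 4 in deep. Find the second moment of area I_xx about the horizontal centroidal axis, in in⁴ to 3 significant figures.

Break the section into simple shapes (no overlaps), measuring from the bottom-left corner of the bounding box.
Flange: 7.6 × 0.95, A = 7.22 in², y = 4.475 in, Ī = 0.543 in⁴.
Web: 0.4 × 4, A = 1.6 in², y = 2 in, Ī = 2.1333 in⁴.
Centroid: ȳ = ΣA·y / ΣA = 4.026 in.
Transfer each piece to the horizontal centroidal axis using Ī + A·d² with d = y − 4.026:
  flange: d = 0.44898 in → contributes +1.9984 in⁴
  web: d = -2.026 in → contributes +8.7009 in⁴
Total I = 10.699 in⁴.

I_xx ≈ 10.7 in⁴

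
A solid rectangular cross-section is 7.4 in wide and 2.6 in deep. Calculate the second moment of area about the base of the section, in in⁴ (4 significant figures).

The section: 7.4 × 2.6, A = 19.24 in², y = 1.3 in, Ī = 10.8385 in⁴.
Transfer it to a horizontal axis along the bottom face using Ī + A·d² with d = y − 0:
  the section: d = 1.3 in → contributes +43.3541 in⁴
Total I = 43.3541 in⁴.

I_base ≈ 43.35 in⁴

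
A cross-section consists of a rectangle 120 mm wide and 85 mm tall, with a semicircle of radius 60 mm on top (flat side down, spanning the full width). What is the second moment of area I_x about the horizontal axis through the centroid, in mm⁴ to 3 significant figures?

I_x ≈ 2.44 × 10⁷ mm⁴

Split into non-overlapping primitives; take the origin at the lower-left of the bounding box.
Rectangular body: 120 × 85, A = 10 200 mm², y = 42.5 mm, Ī = 6 141 250 mm⁴.
Semicircular cap: semicircle r = 60, A = 5654.9 mm², y = 110.46 mm, Ī = 1 422 450 mm⁴.
Centroid: ȳ = ΣA·y / ΣA = 66.741 mm.
Transfer each piece to the horizontal axis through the centroid using Ī + A·d² with d = y − 66.741:
  rectangular body: d = -24.241 mm → contributes +12 134 849 mm⁴
  semicircular cap: d = 43.724 mm → contributes +12 233 441 mm⁴
Total I = 24 368 290 mm⁴.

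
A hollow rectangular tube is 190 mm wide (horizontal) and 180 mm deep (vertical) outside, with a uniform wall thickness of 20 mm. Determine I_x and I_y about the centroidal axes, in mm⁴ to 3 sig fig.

I_x ≈ 5.80 × 10⁷ mm⁴, I_y ≈ 6.35 × 10⁷ mm⁴

Decompose the section into non-overlapping parts with the origin at the bottom-left of its bounding rectangle.
Outer rectangle: 190 × 180, A = 34 200 mm², y = 90 mm, Ī = 92 340 000 mm⁴.
Inner void (subtracted): 150 × 140, A = 21 000 mm², y = 90 mm, Ī = 34 300 000 mm⁴.
By symmetry the centroid is at mid-height, ȳ = 90 mm.
All pieces are centred on the centroidal x-axis, so I = ΣĪ (holes subtracted) = 58 040 000 mm⁴.
Repeating about the centroidal y-axis gives I_y = 63 510 000 mm⁴.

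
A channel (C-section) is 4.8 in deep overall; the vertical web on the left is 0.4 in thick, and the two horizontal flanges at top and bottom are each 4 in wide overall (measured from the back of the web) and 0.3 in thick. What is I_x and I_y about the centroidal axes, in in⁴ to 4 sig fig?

I_x ≈ 14.64 in⁴, I_y ≈ 6.424 in⁴

Split into non-overlapping primitives; take the origin at the lower-left of the bounding box.
Web: 0.4 × 4.8, A = 1.92 in², y = 2.4 in, Ī = 3.6864 in⁴.
Top flange (beyond web): 3.6 × 0.3, A = 1.08 in², y = 4.65 in, Ī = 0.0081 in⁴.
Bottom flange (beyond web): 3.6 × 0.3, A = 1.08 in², y = 0.15 in, Ī = 0.0081 in⁴.
By symmetry the centroid is at mid-height, ȳ = 2.4 in.
Transfer each piece to the centroidal x-axis using Ī + A·d² with d = y − 2.4:
  web: d = 0 in → contributes +3.6864 in⁴
  top flange (beyond web): d = 2.25 in → contributes +5.4756 in⁴
  bottom flange (beyond web): d = -2.25 in → contributes +5.4756 in⁴
Total I = 14.6376 in⁴.
For the y-axis: x̄ = 1.25882 in.
Repeating about the centroidal y-axis gives I_y = 6.42428 in⁴.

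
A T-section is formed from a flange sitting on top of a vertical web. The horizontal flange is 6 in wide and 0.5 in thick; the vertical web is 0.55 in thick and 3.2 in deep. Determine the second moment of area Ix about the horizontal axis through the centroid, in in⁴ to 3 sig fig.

Split into non-overlapping primitives; take the origin at the lower-left of the bounding box.
Flange: 6 × 0.5, A = 3 in², y = 3.45 in, Ī = 0.0625 in⁴.
Web: 0.55 × 3.2, A = 1.76 in², y = 1.6 in, Ī = 1.5019 in⁴.
Centroid: ȳ = ΣA·y / ΣA = 2.766 in.
Transfer each piece to the horizontal axis through the centroid using Ī + A·d² with d = y − 2.766:
  flange: d = 0.68403 in → contributes +1.4662 in⁴
  web: d = -1.166 in → contributes +3.8945 in⁴
Total I = 5.3608 in⁴.

Ix ≈ 5.36 in⁴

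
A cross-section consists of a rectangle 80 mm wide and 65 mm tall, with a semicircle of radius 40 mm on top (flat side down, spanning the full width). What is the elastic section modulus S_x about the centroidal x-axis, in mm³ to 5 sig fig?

S_x ≈ 1.1103 × 10⁵ mm³

Break the section into simple shapes (no overlaps), measuring from the bottom-left corner of the bounding box.
Rectangular body: 80 × 65, A = 5 200 mm², y = 32.5 mm, Ī = 1 830 833 mm⁴.
Semicircular cap: semicircle r = 40, A = 2513.274 mm², y = 81.97653 mm, Ī = 280977.8 mm⁴.
Centroid: ȳ = ΣA·y / ΣA = 48.62131 mm.
Transfer each piece to the centroidal x-axis using Ī + A·d² with d = y − 48.62131:
  rectangular body: d = -16.12131 mm → contributes +3 182 296 mm⁴
  semicircular cap: d = 33.35522 mm → contributes +3 077 173 mm⁴
Total I = 6 259 468 mm⁴.
Extreme fibre distance c = 56.37869 mm; S = I/c = 111025.4 mm³.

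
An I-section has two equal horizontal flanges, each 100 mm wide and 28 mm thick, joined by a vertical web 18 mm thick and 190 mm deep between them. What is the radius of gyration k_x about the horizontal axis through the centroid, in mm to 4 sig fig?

k_x ≈ 92.51 mm

Break the section into simple shapes (no overlaps), measuring from the bottom-left corner of the bounding box.
Bottom flange: 100 × 28, A = 2 800 mm², y = 14 mm, Ī = 182 933 mm⁴.
Web: 18 × 190, A = 3 420 mm², y = 123 mm, Ī = 10 288 500 mm⁴.
Top flange: 100 × 28, A = 2 800 mm², y = 232 mm, Ī = 182 933 mm⁴.
By symmetry the centroid is at mid-height, ȳ = 123 mm.
Transfer each piece to the horizontal axis through the centroid using Ī + A·d² with d = y − 123:
  bottom flange: d = -109 mm → contributes +33 449 733 mm⁴
  web: d = 0 mm → contributes +10 288 500 mm⁴
  top flange: d = 109 mm → contributes +33 449 733 mm⁴
Total I = 77 187 967 mm⁴.
Radius of gyration: k = √(I/A) = √(77 187 967 / 9 020) = 92.5063 mm.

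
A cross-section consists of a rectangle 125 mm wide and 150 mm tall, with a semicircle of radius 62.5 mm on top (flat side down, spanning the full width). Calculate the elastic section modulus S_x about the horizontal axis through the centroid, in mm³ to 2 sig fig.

S_x ≈ 7.5 × 10⁵ mm³

Split into non-overlapping primitives; take the origin at the lower-left of the bounding box.
Rectangular body: 125 × 150, A = 18 750 mm², y = 75 mm, Ī = 35 156 250 mm⁴.
Semicircular cap: semicircle r = 62.5, A = 6 136 mm², y = 176.5 mm, Ī = 1 674 758 mm⁴.
Centroid: ȳ = ΣA·y / ΣA = 100 mm.
Transfer each piece to the horizontal axis through the centroid using Ī + A·d² with d = y − 100:
  rectangular body: d = -25.03 mm → contributes +46 905 405 mm⁴
  semicircular cap: d = 76.49 mm → contributes +37 577 531 mm⁴
Total I = 84 482 936 mm⁴.
Extreme fibre distance c = 112.5 mm; S = I/c = 751 176 mm³.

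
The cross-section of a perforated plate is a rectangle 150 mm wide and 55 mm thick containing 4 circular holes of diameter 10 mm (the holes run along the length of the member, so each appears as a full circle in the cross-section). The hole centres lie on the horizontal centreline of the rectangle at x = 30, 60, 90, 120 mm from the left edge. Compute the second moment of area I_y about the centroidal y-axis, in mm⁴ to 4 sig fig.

I_y ≈ 1.511 × 10⁷ mm⁴

Decompose the section into non-overlapping parts with the origin at the bottom-left of its bounding rectangle.
Plate: 150 × 55, A = 8 250 mm², x = 75 mm, Ī = 15 468 750 mm⁴.
Hole 1 (subtracted): ⌀10, A = 78.5398 mm², x = 30 mm, Ī = 490.874 mm⁴.
Hole 2 (subtracted): ⌀10, A = 78.5398 mm², x = 60 mm, Ī = 490.874 mm⁴.
Hole 3 (subtracted): ⌀10, A = 78.5398 mm², x = 90 mm, Ī = 490.874 mm⁴.
Hole 4 (subtracted): ⌀10, A = 78.5398 mm², x = 120 mm, Ī = 490.874 mm⁴.
By symmetry the centroid is at mid-width, x̄ = 75 mm.
Transfer each piece to the centroidal y-axis using Ī + A·d² with d = x − 75:
  plate: d = 0 mm → contributes +15 468 750 mm⁴
  hole 1: d = -45 mm → contributes −159 534 mm⁴
  hole 2: d = -15 mm → contributes −18162.3 mm⁴
  hole 3: d = 15 mm → contributes −18162.3 mm⁴
  hole 4: d = 45 mm → contributes −159 534 mm⁴
Total I = 15 113 357 mm⁴.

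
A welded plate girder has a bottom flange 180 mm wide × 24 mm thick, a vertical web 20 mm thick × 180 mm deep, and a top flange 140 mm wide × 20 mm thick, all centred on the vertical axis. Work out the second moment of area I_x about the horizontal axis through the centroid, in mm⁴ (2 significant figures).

I_x ≈ 8.1 × 10⁷ mm⁴

Split into non-overlapping primitives; take the origin at the lower-left of the bounding box.
Bottom plate: 180 × 24, A = 4 320 mm², y = 12 mm, Ī = 207 360 mm⁴.
Web plate: 20 × 180, A = 3 600 mm², y = 114 mm, Ī = 9 720 000 mm⁴.
Top plate: 140 × 20, A = 2 800 mm², y = 214 mm, Ī = 93 333 mm⁴.
Centroid: ȳ = ΣA·y / ΣA = 99.01 mm.
Transfer each piece to the horizontal axis through the centroid using Ī + A·d² with d = y − 99.01:
  bottom plate: d = -87.01 mm → contributes +32 916 660 mm⁴
  web plate: d = 14.99 mm → contributes +10 528 389 mm⁴
  top plate: d = 115 mm → contributes +37 113 722 mm⁴
Total I = 80 558 771 mm⁴.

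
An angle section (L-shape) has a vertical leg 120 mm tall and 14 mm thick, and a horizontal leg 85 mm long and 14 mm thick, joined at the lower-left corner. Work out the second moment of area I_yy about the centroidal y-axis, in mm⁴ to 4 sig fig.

Decompose the section into non-overlapping parts with the origin at the bottom-left of its bounding rectangle.
Vertical leg: 14 × 120, A = 1 680 mm², x = 7 mm, Ī = 27 440 mm⁴.
Horizontal leg (remainder): 71 × 14, A = 994 mm², x = 49.5 mm, Ī = 417 563 mm⁴.
Centroid: x̄ = ΣA·x / ΣA = 22.7984 mm.
Transfer each piece to the centroidal y-axis using Ī + A·d² with d = x − 22.7984:
  vertical leg: d = -15.7984 mm → contributes +446 752 mm⁴
  horizontal leg (remainder): d = 26.7016 mm → contributes +1 126 259 mm⁴
Total I = 1 573 011 mm⁴.

I_yy ≈ 1.573 × 10⁶ mm⁴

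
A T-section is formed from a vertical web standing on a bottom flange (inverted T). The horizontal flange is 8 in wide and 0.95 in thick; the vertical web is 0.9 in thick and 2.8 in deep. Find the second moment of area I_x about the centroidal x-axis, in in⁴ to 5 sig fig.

I_x ≈ 8.8713 in⁴

Break the section into simple shapes (no overlaps), measuring from the bottom-left corner of the bounding box.
Flange: 8 × 0.95, A = 7.6 in², y = 0.475 in, Ī = 0.5715833 in⁴.
Web: 0.9 × 2.8, A = 2.52 in², y = 2.35 in, Ī = 1.6464 in⁴.
Centroid: ȳ = ΣA·y / ΣA = 0.9418972 in.
Transfer each piece to the centroidal x-axis using Ī + A·d² with d = y − 0.9418972:
  flange: d = -0.4668972 in → contributes +2.22833 in⁴
  web: d = 1.408103 in → contributes +6.642939 in⁴
Total I = 8.871269 in⁴.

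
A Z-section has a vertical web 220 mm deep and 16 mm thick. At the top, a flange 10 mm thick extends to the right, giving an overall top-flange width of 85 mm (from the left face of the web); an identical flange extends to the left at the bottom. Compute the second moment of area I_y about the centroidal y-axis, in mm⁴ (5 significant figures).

I_y ≈ 3.1152 × 10⁶ mm⁴

Break the section into simple shapes (no overlaps), measuring from the bottom-left corner of the bounding box.
Web: 16 × 220, A = 3 520 mm², x = 77 mm, Ī = 75093.33 mm⁴.
Top flange (beyond web): 69 × 10, A = 690 mm², x = 119.5 mm, Ī = 273757.5 mm⁴.
Bottom flange (beyond web): 69 × 10, A = 690 mm², x = 34.5 mm, Ī = 273757.5 mm⁴.
Centroid: x̄ = ΣA·x / ΣA = 77 mm.
Transfer each piece to the centroidal y-axis using Ī + A·d² with d = x − 77:
  web: d = 0 mm → contributes +75093.33 mm⁴
  top flange (beyond web): d = 42.5 mm → contributes +1 520 070 mm⁴
  bottom flange (beyond web): d = -42.5 mm → contributes +1 520 070 mm⁴
Total I = 3 115 233 mm⁴.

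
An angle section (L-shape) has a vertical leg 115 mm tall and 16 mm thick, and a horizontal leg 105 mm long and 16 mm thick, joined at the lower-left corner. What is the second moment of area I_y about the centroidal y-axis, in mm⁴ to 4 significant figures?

Split into non-overlapping primitives; take the origin at the lower-left of the bounding box.
Vertical leg: 16 × 115, A = 1 840 mm², x = 8 mm, Ī = 39253.3 mm⁴.
Horizontal leg (remainder): 89 × 16, A = 1 424 mm², x = 60.5 mm, Ī = 939 959 mm⁴.
Centroid: x̄ = ΣA·x / ΣA = 30.9044 mm.
Transfer each piece to the centroidal y-axis using Ī + A·d² with d = x − 30.9044:
  vertical leg: d = -22.9044 mm → contributes +1 004 540 mm⁴
  horizontal leg (remainder): d = 29.5956 mm → contributes +2 187 239 mm⁴
Total I = 3 191 778 mm⁴.

I_y ≈ 3.192 × 10⁶ mm⁴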